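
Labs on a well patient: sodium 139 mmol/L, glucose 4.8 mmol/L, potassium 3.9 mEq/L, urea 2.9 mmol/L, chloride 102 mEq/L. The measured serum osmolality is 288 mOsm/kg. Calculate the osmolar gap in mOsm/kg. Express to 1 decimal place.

2.3 mOsm/kg

Calculated osmolality = 2·Na + glucose + urea
= 2·139 + 4.8 + 2.9
= 278 + 4.80 + 2.90
= 285.7 mOsm/kg ≈ 285.7 mOsm/kg
Osmolar gap = measured − calculated = 288 − 285.7 = 2.3 mOsm/kg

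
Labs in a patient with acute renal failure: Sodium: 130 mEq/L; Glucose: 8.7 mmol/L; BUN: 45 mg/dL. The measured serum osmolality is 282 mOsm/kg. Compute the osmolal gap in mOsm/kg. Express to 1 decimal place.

Calculated osmolality = 2·Na + glucose + BUN/2.8
= 2·130 + 8.7 + 45/2.8
= 260 + 8.70 + 16.07
= 284.77 mOsm/kg ≈ 284.8 mOsm/kg
Osmolar gap = measured − calculated = 282 − 284.8 = -2.8 mOsm/kg

-2.8 mOsm/kg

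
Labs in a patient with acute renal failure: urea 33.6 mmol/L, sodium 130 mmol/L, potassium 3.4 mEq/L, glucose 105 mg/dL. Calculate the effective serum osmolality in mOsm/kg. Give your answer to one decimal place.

265.8 mOsm/kg

Effective osmolality excludes urea (freely permeant across cell membranes):
2·Na + glucose/18
= 2·130 + 105/18
= 260 + 5.83
= 265.83 mOsm/kg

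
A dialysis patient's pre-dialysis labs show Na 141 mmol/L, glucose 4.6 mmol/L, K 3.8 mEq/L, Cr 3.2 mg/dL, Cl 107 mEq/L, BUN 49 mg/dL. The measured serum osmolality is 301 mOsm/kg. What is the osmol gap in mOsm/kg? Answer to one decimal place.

-3.1 mOsm/kg

Calculated osmolality = 2·Na + glucose + BUN/2.8
= 2·141 + 4.6 + 49/2.8
= 282 + 4.60 + 17.50
= 304.1 mOsm/kg ≈ 304.1 mOsm/kg
Osmolar gap = measured − calculated = 301 − 304.1 = -3.1 mOsm/kg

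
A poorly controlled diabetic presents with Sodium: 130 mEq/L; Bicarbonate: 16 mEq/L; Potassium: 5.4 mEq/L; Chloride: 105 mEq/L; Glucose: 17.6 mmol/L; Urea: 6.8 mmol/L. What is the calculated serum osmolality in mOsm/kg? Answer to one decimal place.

284.4 mOsm/kg

Calculated osmolality = 2·Na + glucose + urea
= 2·130 + 17.6 + 6.8
= 260 + 17.60 + 6.80
= 284.4 mOsm/kg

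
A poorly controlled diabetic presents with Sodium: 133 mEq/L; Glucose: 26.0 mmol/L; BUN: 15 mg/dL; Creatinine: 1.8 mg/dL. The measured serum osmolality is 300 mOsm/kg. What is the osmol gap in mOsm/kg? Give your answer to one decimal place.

2.6 mOsm/kg

Calculated osmolality = 2·Na + glucose + BUN/2.8
= 2·133 + 26 + 15/2.8
= 266 + 26 + 5.36
= 297.36 mOsm/kg ≈ 297.4 mOsm/kg
Osmolar gap = measured − calculated = 300 − 297.4 = 2.6 mOsm/kg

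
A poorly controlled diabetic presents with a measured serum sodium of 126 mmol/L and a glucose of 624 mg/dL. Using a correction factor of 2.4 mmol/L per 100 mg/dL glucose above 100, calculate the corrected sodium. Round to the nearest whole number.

Corrected Na = measured Na + 2.4 · (glucose − 100)/100
= 126 + 2.4 · (624 − 100)/100
= 126 + 12.6
= 138.6 mmol/L

139 mmol/L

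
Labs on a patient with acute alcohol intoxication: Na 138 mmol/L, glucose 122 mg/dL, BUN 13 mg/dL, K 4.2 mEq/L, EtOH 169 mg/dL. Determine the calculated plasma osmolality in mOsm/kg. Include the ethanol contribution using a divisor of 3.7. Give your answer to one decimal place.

Calculated osmolality = 2·Na + glucose/18 + BUN/2.8 + ethanol/3.7
= 2·138 + 122/18 + 13/2.8 + 169/3.7
= 276 + 6.78 + 4.64 + 45.68
= 333.1 mOsm/kg

333.1 mOsm/kg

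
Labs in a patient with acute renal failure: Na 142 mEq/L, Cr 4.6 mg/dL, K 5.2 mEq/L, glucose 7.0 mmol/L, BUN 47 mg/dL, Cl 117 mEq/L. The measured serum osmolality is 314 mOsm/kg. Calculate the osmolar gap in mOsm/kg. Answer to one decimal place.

Calculated osmolality = 2·Na + glucose + BUN/2.8
= 2·142 + 7 + 47/2.8
= 284 + 7 + 16.79
= 307.79 mOsm/kg ≈ 307.8 mOsm/kg
Osmolar gap = measured − calculated = 314 − 307.8 = 6.2 mOsm/kg

6.2 mOsm/kg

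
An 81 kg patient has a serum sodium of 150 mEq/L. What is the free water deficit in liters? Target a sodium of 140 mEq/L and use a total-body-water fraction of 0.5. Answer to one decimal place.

TBW = 0.5 · 81 = 40.5 L
Free water deficit = TBW · (Na/140 − 1)
= 40.5 · (150/140 − 1)
= 40.5 · 0.0714
= 2.89 L

2.9 L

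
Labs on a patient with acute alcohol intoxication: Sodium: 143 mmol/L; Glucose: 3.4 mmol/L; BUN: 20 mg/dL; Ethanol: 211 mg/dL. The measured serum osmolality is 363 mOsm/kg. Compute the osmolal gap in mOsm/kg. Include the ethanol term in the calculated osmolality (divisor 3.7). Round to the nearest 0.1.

9.4 mOsm/kg

Calculated osmolality = 2·Na + glucose + BUN/2.8 + ethanol/3.7
= 2·143 + 3.4 + 20/2.8 + 211/3.7
= 286 + 3.40 + 7.14 + 57.03
= 353.57 mOsm/kg ≈ 353.6 mOsm/kg
Osmolar gap = measured − calculated = 363 − 353.6 = 9.4 mOsm/kg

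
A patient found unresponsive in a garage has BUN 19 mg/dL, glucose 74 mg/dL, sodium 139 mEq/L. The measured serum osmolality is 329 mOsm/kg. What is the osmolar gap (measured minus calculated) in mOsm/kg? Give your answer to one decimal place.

Calculated osmolality = 2·Na + glucose/18 + BUN/2.8
= 2·139 + 74/18 + 19/2.8
= 278 + 4.11 + 6.79
= 288.9 mOsm/kg ≈ 288.9 mOsm/kg
Osmolar gap = measured − calculated = 329 − 288.9 = 40.1 mOsm/kg

40.1 mOsm/kg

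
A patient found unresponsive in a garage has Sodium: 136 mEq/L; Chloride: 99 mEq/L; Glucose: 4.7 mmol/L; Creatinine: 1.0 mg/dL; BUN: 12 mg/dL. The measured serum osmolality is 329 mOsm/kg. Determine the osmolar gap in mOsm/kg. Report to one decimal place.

Calculated osmolality = 2·Na + glucose + BUN/2.8
= 2·136 + 4.7 + 12/2.8
= 272 + 4.70 + 4.29
= 280.99 mOsm/kg ≈ 281.0 mOsm/kg
Osmolar gap = measured − calculated = 329 − 281.0 = 48.0 mOsm/kg

48.0 mOsm/kg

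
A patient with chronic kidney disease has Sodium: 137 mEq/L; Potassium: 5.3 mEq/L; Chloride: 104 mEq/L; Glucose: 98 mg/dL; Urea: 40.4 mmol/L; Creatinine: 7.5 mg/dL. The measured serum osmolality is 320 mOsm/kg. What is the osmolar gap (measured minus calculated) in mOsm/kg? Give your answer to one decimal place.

0.2 mOsm/kg

Calculated osmolality = 2·Na + glucose/18 + urea
= 2·137 + 98/18 + 40.4
= 274 + 5.44 + 40.40
= 319.84 mOsm/kg ≈ 319.8 mOsm/kg
Osmolar gap = measured − calculated = 320 − 319.8 = 0.2 mOsm/kg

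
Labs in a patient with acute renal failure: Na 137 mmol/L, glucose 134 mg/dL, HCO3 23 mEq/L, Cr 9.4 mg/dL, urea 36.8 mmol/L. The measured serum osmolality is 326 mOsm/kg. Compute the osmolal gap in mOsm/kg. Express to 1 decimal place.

7.8 mOsm/kg

Calculated osmolality = 2·Na + glucose/18 + urea
= 2·137 + 134/18 + 36.8
= 274 + 7.44 + 36.80
= 318.24 mOsm/kg ≈ 318.2 mOsm/kg
Osmolar gap = measured − calculated = 326 − 318.2 = 7.8 mOsm/kg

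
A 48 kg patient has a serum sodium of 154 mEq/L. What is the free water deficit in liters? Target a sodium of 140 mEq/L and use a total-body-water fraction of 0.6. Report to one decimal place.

TBW = 0.6 · 48 = 28.8 L
Free water deficit = TBW · (Na/140 − 1)
= 28.8 · (154/140 − 1)
= 28.8 · 0.1
= 2.88 L

2.9 L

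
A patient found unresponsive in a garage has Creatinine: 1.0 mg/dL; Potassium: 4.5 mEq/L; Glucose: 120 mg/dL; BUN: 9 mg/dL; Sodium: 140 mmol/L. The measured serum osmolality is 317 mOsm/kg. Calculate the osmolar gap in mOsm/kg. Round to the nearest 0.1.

Calculated osmolality = 2·Na + glucose/18 + BUN/2.8
= 2·140 + 120/18 + 9/2.8
= 280 + 6.67 + 3.21
= 289.88 mOsm/kg ≈ 289.9 mOsm/kg
Osmolar gap = measured − calculated = 317 − 289.9 = 27.1 mOsm/kg

27.1 mOsm/kg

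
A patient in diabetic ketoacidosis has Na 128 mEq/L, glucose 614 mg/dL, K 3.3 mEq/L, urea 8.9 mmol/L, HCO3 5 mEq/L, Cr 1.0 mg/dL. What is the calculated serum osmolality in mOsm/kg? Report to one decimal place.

Calculated osmolality = 2·Na + glucose/18 + urea
= 2·128 + 614/18 + 8.9
= 256 + 34.11 + 8.90
= 299.01 mOsm/kg

299.0 mOsm/kg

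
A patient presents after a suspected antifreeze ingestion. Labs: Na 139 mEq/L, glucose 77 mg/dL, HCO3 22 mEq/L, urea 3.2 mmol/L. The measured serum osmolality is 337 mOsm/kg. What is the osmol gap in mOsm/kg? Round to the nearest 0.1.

Calculated osmolality = 2·Na + glucose/18 + urea
= 2·139 + 77/18 + 3.2
= 278 + 4.28 + 3.20
= 285.48 mOsm/kg ≈ 285.5 mOsm/kg
Osmolar gap = measured − calculated = 337 − 285.5 = 51.5 mOsm/kg

51.5 mOsm/kg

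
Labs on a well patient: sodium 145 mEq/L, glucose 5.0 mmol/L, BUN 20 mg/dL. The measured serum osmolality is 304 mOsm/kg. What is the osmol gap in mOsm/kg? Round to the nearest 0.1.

1.9 mOsm/kg

Calculated osmolality = 2·Na + glucose + BUN/2.8
= 2·145 + 5 + 20/2.8
= 290 + 5 + 7.14
= 302.14 mOsm/kg ≈ 302.1 mOsm/kg
Osmolar gap = measured − calculated = 304 − 302.1 = 1.9 mOsm/kg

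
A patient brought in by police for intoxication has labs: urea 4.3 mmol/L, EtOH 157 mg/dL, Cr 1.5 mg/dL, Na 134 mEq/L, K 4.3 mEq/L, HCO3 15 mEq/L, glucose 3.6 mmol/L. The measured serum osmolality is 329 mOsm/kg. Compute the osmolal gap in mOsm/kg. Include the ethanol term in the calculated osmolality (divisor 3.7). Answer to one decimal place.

Calculated osmolality = 2·Na + glucose + urea + ethanol/3.7
= 2·134 + 3.6 + 4.3 + 157/3.7
= 268 + 3.60 + 4.30 + 42.43
= 318.33 mOsm/kg ≈ 318.3 mOsm/kg
Osmolar gap = measured − calculated = 329 − 318.3 = 10.7 mOsm/kg

10.7 mOsm/kg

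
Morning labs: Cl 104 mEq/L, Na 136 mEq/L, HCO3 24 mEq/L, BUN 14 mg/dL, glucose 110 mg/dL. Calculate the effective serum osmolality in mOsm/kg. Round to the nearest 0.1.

278.1 mOsm/kg

Effective osmolality excludes urea (freely permeant across cell membranes):
2·Na + glucose/18
= 2·136 + 110/18
= 272 + 6.11
= 278.11 mOsm/kg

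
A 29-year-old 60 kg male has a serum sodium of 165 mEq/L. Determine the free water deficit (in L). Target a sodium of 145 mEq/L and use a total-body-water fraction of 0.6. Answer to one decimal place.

5.0 L

TBW = 0.6 · 60 = 36 L
Free water deficit = TBW · (Na/145 − 1)
= 36 · (165/145 − 1)
= 36 · 0.1379
= 4.96 L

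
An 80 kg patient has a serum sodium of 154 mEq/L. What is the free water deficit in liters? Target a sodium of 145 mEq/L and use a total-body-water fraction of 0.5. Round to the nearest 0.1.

2.5 L

TBW = 0.5 · 80 = 40 L
Free water deficit = TBW · (Na/145 − 1)
= 40 · (154/145 − 1)
= 40 · 0.0621
= 2.48 L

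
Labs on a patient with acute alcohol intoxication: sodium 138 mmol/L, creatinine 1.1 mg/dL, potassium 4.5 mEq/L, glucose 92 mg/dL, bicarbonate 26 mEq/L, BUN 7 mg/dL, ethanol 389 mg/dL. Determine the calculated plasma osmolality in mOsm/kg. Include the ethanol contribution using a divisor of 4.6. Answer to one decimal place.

368.2 mOsm/kg

Calculated osmolality = 2·Na + glucose/18 + BUN/2.8 + ethanol/4.6
= 2·138 + 92/18 + 7/2.8 + 389/4.6
= 276 + 5.11 + 2.50 + 84.57
= 368.18 mOsm/kg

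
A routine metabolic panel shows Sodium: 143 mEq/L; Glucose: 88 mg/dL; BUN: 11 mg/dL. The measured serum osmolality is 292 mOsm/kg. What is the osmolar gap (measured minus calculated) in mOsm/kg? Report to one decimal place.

-2.8 mOsm/kg

Calculated osmolality = 2·Na + glucose/18 + BUN/2.8
= 2·143 + 88/18 + 11/2.8
= 286 + 4.89 + 3.93
= 294.82 mOsm/kg ≈ 294.8 mOsm/kg
Osmolar gap = measured − calculated = 292 − 294.8 = -2.8 mOsm/kg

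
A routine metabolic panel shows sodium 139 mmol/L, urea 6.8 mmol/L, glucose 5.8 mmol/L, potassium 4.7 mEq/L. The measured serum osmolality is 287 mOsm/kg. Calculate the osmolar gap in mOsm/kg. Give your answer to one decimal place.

Calculated osmolality = 2·Na + glucose + urea
= 2·139 + 5.8 + 6.8
= 278 + 5.80 + 6.80
= 290.6 mOsm/kg ≈ 290.6 mOsm/kg
Osmolar gap = measured − calculated = 287 − 290.6 = -3.6 mOsm/kg

-3.6 mOsm/kg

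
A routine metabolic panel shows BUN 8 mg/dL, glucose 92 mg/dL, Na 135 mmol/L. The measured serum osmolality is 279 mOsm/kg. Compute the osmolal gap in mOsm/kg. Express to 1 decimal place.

1.0 mOsm/kg

Calculated osmolality = 2·Na + glucose/18 + BUN/2.8
= 2·135 + 92/18 + 8/2.8
= 270 + 5.11 + 2.86
= 277.97 mOsm/kg ≈ 278.0 mOsm/kg
Osmolar gap = measured − calculated = 279 − 278.0 = 1.0 mOsm/kg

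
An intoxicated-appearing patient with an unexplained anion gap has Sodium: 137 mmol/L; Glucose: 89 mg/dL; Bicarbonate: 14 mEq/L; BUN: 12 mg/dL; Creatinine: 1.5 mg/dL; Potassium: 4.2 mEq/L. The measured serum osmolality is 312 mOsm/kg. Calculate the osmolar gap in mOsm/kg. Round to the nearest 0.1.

Calculated osmolality = 2·Na + glucose/18 + BUN/2.8
= 2·137 + 89/18 + 12/2.8
= 274 + 4.94 + 4.29
= 283.23 mOsm/kg ≈ 283.2 mOsm/kg
Osmolar gap = measured − calculated = 312 − 283.2 = 28.8 mOsm/kg

28.8 mOsm/kg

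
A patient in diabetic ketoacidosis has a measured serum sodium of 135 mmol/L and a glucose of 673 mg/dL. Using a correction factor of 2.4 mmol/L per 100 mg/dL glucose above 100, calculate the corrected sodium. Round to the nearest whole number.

149 mmol/L

Corrected Na = measured Na + 2.4 · (glucose − 100)/100
= 135 + 2.4 · (673 − 100)/100
= 135 + 13.8
= 148.8 mmol/L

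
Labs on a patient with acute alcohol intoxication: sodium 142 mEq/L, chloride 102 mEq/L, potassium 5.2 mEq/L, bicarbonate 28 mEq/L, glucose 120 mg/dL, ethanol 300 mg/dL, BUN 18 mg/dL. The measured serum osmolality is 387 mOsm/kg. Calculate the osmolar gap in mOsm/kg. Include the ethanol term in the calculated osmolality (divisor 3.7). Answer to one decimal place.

8.8 mOsm/kg

Calculated osmolality = 2·Na + glucose/18 + BUN/2.8 + ethanol/3.7
= 2·142 + 120/18 + 18/2.8 + 300/3.7
= 284 + 6.67 + 6.43 + 81.08
= 378.18 mOsm/kg ≈ 378.2 mOsm/kg
Osmolar gap = measured − calculated = 387 − 378.2 = 8.8 mOsm/kg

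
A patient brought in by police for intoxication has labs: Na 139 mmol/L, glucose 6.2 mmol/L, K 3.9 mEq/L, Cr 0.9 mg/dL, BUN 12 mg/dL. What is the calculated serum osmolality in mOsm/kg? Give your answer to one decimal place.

288.5 mOsm/kg

Calculated osmolality = 2·Na + glucose + BUN/2.8
= 2·139 + 6.2 + 12/2.8
= 278 + 6.20 + 4.29
= 288.49 mOsm/kg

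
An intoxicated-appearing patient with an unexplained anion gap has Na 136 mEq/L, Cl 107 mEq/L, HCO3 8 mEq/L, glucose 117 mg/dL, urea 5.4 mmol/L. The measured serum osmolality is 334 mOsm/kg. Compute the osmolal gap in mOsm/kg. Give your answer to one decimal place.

50.1 mOsm/kg

Calculated osmolality = 2·Na + glucose/18 + urea
= 2·136 + 117/18 + 5.4
= 272 + 6.50 + 5.40
= 283.9 mOsm/kg ≈ 283.9 mOsm/kg
Osmolar gap = measured − calculated = 334 − 283.9 = 50.1 mOsm/kg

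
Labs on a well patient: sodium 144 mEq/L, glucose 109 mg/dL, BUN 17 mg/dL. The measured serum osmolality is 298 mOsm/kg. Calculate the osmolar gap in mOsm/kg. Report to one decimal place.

-2.1 mOsm/kg

Calculated osmolality = 2·Na + glucose/18 + BUN/2.8
= 2·144 + 109/18 + 17/2.8
= 288 + 6.06 + 6.07
= 300.13 mOsm/kg ≈ 300.1 mOsm/kg
Osmolar gap = measured − calculated = 298 − 300.1 = -2.1 mOsm/kg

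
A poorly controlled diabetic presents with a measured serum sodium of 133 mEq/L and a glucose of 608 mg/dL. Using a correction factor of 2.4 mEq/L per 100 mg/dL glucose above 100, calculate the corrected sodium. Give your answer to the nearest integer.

Corrected Na = measured Na + 2.4 · (glucose − 100)/100
= 133 + 2.4 · (608 − 100)/100
= 133 + 12.2
= 145.2 mEq/L

145 mEq/L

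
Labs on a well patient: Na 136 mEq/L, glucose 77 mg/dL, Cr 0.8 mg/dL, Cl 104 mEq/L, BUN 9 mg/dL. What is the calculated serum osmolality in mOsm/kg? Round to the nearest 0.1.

279.5 mOsm/kg

Calculated osmolality = 2·Na + glucose/18 + BUN/2.8
= 2·136 + 77/18 + 9/2.8
= 272 + 4.28 + 3.21
= 279.49 mOsm/kg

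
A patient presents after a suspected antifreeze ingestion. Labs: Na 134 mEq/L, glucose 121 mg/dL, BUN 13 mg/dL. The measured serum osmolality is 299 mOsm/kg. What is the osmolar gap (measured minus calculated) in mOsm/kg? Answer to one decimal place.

19.6 mOsm/kg

Calculated osmolality = 2·Na + glucose/18 + BUN/2.8
= 2·134 + 121/18 + 13/2.8
= 268 + 6.72 + 4.64
= 279.36 mOsm/kg ≈ 279.4 mOsm/kg
Osmolar gap = measured − calculated = 299 − 279.4 = 19.6 mOsm/kg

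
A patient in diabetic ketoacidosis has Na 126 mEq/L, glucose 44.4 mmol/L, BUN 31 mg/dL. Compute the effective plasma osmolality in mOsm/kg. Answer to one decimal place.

296.4 mOsm/kg

Effective osmolality excludes urea (freely permeant across cell membranes):
2·Na + glucose
= 2·126 + 44.4
= 252 + 44.4
= 296.4 mOsm/kg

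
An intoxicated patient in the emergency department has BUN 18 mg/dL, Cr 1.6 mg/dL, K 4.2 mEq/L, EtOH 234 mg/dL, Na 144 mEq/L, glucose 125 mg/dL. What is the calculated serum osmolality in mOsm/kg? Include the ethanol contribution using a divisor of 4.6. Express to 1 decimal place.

352.2 mOsm/kg

Calculated osmolality = 2·Na + glucose/18 + BUN/2.8 + ethanol/4.6
= 2·144 + 125/18 + 18/2.8 + 234/4.6
= 288 + 6.94 + 6.43 + 50.87
= 352.24 mOsm/kg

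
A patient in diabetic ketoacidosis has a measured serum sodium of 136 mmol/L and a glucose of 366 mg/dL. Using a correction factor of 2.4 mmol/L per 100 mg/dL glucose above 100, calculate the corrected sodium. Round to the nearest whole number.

142 mmol/L

Corrected Na = measured Na + 2.4 · (glucose − 100)/100
= 136 + 2.4 · (366 − 100)/100
= 136 + 6.4
= 142.4 mmol/L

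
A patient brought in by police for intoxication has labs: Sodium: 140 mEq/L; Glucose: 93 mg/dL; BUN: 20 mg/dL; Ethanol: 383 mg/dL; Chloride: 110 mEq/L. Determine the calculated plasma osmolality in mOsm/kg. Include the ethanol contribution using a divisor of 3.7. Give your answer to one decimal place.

Calculated osmolality = 2·Na + glucose/18 + BUN/2.8 + ethanol/3.7
= 2·140 + 93/18 + 20/2.8 + 383/3.7
= 280 + 5.17 + 7.14 + 103.51
= 395.82 mOsm/kg

395.8 mOsm/kg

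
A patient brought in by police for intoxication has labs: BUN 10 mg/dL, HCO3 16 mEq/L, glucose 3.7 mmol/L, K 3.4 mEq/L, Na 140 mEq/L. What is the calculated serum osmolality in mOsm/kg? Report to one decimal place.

287.3 mOsm/kg

Calculated osmolality = 2·Na + glucose + BUN/2.8
= 2·140 + 3.7 + 10/2.8
= 280 + 3.70 + 3.57
= 287.27 mOsm/kg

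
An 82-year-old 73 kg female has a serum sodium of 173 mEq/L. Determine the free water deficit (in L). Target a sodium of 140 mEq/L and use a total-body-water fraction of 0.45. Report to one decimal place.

TBW = 0.45 · 73 = 32.85 L
Free water deficit = TBW · (Na/140 − 1)
= 32.85 · (173/140 − 1)
= 32.85 · 0.2357
= 7.74 L

7.7 L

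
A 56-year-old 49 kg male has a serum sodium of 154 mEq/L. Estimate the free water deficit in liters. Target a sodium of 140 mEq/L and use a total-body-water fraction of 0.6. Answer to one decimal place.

TBW = 0.6 · 49 = 29.4 L
Free water deficit = TBW · (Na/140 − 1)
= 29.4 · (154/140 − 1)
= 29.4 · 0.1
= 2.94 L

2.9 L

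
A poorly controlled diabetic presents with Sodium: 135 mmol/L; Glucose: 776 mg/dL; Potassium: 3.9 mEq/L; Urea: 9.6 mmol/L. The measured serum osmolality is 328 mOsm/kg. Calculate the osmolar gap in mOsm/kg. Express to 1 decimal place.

Calculated osmolality = 2·Na + glucose/18 + urea
= 2·135 + 776/18 + 9.6
= 270 + 43.11 + 9.60
= 322.71 mOsm/kg ≈ 322.7 mOsm/kg
Osmolar gap = measured − calculated = 328 − 322.7 = 5.3 mOsm/kg

5.3 mOsm/kg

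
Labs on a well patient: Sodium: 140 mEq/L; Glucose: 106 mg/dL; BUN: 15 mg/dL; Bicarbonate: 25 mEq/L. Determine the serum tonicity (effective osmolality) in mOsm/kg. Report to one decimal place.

Effective osmolality excludes urea (freely permeant across cell membranes):
2·Na + glucose/18
= 2·140 + 106/18
= 280 + 5.89
= 285.89 mOsm/kg

285.9 mOsm/kg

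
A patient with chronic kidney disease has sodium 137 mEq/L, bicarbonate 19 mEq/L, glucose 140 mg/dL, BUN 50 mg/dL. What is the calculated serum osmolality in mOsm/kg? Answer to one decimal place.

299.6 mOsm/kg

Calculated osmolality = 2·Na + glucose/18 + BUN/2.8
= 2·137 + 140/18 + 50/2.8
= 274 + 7.78 + 17.86
= 299.64 mOsm/kg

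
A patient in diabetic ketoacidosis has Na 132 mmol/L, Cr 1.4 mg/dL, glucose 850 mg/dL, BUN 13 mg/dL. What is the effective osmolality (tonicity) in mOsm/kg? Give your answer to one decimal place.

311.2 mOsm/kg

Effective osmolality excludes urea (freely permeant across cell membranes):
2·Na + glucose/18
= 2·132 + 850/18
= 264 + 47.22
= 311.22 mOsm/kg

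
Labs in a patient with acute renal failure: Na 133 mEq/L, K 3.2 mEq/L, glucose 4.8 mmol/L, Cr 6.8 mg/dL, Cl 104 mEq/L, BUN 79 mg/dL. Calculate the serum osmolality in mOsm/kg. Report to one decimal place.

299.0 mOsm/kg

Calculated osmolality = 2·Na + glucose + BUN/2.8
= 2·133 + 4.8 + 79/2.8
= 266 + 4.80 + 28.21
= 299.01 mOsm/kg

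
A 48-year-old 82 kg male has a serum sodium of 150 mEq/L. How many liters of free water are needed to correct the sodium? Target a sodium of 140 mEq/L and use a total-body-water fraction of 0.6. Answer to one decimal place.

3.5 L

TBW = 0.6 · 82 = 49.2 L
Free water deficit = TBW · (Na/140 − 1)
= 49.2 · (150/140 − 1)
= 49.2 · 0.0714
= 3.51 L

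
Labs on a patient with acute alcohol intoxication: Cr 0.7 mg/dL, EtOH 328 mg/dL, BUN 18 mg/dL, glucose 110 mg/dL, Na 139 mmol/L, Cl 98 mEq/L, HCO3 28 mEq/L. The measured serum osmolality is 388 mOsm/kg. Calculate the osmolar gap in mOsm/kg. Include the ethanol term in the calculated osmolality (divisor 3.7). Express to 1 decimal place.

8.8 mOsm/kg

Calculated osmolality = 2·Na + glucose/18 + BUN/2.8 + ethanol/3.7
= 2·139 + 110/18 + 18/2.8 + 328/3.7
= 278 + 6.11 + 6.43 + 88.65
= 379.19 mOsm/kg ≈ 379.2 mOsm/kg
Osmolar gap = measured − calculated = 388 − 379.2 = 8.8 mOsm/kg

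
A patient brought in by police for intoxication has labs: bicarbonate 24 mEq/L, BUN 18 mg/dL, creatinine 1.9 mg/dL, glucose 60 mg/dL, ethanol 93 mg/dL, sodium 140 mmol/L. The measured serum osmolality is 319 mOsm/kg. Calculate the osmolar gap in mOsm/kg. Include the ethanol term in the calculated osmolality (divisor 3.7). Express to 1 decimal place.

Calculated osmolality = 2·Na + glucose/18 + BUN/2.8 + ethanol/3.7
= 2·140 + 60/18 + 18/2.8 + 93/3.7
= 280 + 3.33 + 6.43 + 25.14
= 314.9 mOsm/kg ≈ 314.9 mOsm/kg
Osmolar gap = measured − calculated = 319 − 314.9 = 4.1 mOsm/kg

4.1 mOsm/kg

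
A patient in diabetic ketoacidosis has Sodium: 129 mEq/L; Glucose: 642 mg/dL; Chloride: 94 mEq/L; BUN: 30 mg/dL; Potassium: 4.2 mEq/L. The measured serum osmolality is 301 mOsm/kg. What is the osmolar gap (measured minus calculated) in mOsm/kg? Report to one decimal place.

Calculated osmolality = 2·Na + glucose/18 + BUN/2.8
= 2·129 + 642/18 + 30/2.8
= 258 + 35.67 + 10.71
= 304.38 mOsm/kg ≈ 304.4 mOsm/kg
Osmolar gap = measured − calculated = 301 − 304.4 = -3.4 mOsm/kg

-3.4 mOsm/kg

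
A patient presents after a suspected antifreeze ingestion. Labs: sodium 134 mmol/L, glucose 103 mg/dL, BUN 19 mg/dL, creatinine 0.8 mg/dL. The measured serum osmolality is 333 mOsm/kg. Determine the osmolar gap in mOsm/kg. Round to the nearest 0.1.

Calculated osmolality = 2·Na + glucose/18 + BUN/2.8
= 2·134 + 103/18 + 19/2.8
= 268 + 5.72 + 6.79
= 280.51 mOsm/kg ≈ 280.5 mOsm/kg
Osmolar gap = measured − calculated = 333 − 280.5 = 52.5 mOsm/kg

52.5 mOsm/kg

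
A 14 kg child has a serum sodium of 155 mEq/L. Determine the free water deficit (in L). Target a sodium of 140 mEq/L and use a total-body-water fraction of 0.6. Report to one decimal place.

TBW = 0.6 · 14 = 8.4 L
Free water deficit = TBW · (Na/140 − 1)
= 8.4 · (155/140 − 1)
= 8.4 · 0.1071
= 0.9 L

0.9 L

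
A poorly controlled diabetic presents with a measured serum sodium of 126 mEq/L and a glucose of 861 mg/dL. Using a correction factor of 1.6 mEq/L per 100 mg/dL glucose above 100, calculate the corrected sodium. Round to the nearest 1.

138 mEq/L

Corrected Na = measured Na + 1.6 · (glucose − 100)/100
= 126 + 1.6 · (861 − 100)/100
= 126 + 12.2
= 138.2 mEq/L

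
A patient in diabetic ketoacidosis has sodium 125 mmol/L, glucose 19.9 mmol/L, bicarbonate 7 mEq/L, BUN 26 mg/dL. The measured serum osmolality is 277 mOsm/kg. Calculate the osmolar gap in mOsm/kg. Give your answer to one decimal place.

-2.2 mOsm/kg

Calculated osmolality = 2·Na + glucose + BUN/2.8
= 2·125 + 19.9 + 26/2.8
= 250 + 19.90 + 9.29
= 279.19 mOsm/kg ≈ 279.2 mOsm/kg
Osmolar gap = measured − calculated = 277 − 279.2 = -2.2 mOsm/kg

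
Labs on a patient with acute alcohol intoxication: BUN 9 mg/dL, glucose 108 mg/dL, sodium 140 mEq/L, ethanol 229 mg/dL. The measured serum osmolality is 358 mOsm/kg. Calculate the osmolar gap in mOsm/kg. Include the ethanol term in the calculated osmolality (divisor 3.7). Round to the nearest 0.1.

6.9 mOsm/kg

Calculated osmolality = 2·Na + glucose/18 + BUN/2.8 + ethanol/3.7
= 2·140 + 108/18 + 9/2.8 + 229/3.7
= 280 + 6 + 3.21 + 61.89
= 351.1 mOsm/kg ≈ 351.1 mOsm/kg
Osmolar gap = measured − calculated = 358 − 351.1 = 6.9 mOsm/kg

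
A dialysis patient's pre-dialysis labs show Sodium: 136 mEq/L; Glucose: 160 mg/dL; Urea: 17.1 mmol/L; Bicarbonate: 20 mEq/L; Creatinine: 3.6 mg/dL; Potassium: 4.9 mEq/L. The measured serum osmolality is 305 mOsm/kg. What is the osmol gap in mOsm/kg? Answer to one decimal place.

7.0 mOsm/kg

Calculated osmolality = 2·Na + glucose/18 + urea
= 2·136 + 160/18 + 17.1
= 272 + 8.89 + 17.10
= 297.99 mOsm/kg ≈ 298.0 mOsm/kg
Osmolar gap = measured − calculated = 305 − 298.0 = 7.0 mOsm/kg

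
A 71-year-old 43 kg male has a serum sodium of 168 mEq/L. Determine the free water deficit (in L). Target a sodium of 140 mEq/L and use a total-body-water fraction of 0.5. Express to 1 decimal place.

TBW = 0.5 · 43 = 21.5 L
Free water deficit = TBW · (Na/140 − 1)
= 21.5 · (168/140 − 1)
= 21.5 · 0.2
= 4.3 L

4.3 L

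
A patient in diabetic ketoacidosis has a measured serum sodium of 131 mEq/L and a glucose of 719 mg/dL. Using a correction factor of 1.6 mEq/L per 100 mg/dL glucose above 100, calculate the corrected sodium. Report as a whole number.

Corrected Na = measured Na + 1.6 · (glucose − 100)/100
= 131 + 1.6 · (719 − 100)/100
= 131 + 9.9
= 140.9 mEq/L

141 mEq/L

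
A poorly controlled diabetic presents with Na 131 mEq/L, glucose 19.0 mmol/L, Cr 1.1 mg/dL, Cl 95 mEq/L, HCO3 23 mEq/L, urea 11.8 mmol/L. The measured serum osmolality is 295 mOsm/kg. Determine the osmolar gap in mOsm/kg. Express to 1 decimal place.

Calculated osmolality = 2·Na + glucose + urea
= 2·131 + 19 + 11.8
= 262 + 19 + 11.80
= 292.8 mOsm/kg ≈ 292.8 mOsm/kg
Osmolar gap = measured − calculated = 295 − 292.8 = 2.2 mOsm/kg

2.2 mOsm/kg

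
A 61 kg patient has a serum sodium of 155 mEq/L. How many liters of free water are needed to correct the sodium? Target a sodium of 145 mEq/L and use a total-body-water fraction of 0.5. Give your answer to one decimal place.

2.1 L

TBW = 0.5 · 61 = 30.5 L
Free water deficit = TBW · (Na/145 − 1)
= 30.5 · (155/145 − 1)
= 30.5 · 0.069
= 2.1 L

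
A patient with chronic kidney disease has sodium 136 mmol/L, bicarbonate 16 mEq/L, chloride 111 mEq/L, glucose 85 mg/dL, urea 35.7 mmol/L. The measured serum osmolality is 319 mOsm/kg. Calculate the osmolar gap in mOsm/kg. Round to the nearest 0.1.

Calculated osmolality = 2·Na + glucose/18 + urea
= 2·136 + 85/18 + 35.7
= 272 + 4.72 + 35.70
= 312.42 mOsm/kg ≈ 312.4 mOsm/kg
Osmolar gap = measured − calculated = 319 − 312.4 = 6.6 mOsm/kg

6.6 mOsm/kg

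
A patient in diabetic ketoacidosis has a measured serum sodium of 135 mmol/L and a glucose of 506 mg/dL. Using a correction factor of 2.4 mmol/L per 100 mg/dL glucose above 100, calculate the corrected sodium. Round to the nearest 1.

Corrected Na = measured Na + 2.4 · (glucose − 100)/100
= 135 + 2.4 · (506 − 100)/100
= 135 + 9.7
= 144.7 mmol/L

145 mmol/L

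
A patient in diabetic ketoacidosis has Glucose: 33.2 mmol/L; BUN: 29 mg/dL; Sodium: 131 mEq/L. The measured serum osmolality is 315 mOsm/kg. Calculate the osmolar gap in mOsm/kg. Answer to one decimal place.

Calculated osmolality = 2·Na + glucose + BUN/2.8
= 2·131 + 33.2 + 29/2.8
= 262 + 33.20 + 10.36
= 305.56 mOsm/kg ≈ 305.6 mOsm/kg
Osmolar gap = measured − calculated = 315 − 305.6 = 9.4 mOsm/kg

9.4 mOsm/kg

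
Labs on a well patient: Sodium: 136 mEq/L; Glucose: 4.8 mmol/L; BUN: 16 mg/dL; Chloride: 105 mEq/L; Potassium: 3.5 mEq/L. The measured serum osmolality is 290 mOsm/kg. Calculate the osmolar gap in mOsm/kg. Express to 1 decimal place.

Calculated osmolality = 2·Na + glucose + BUN/2.8
= 2·136 + 4.8 + 16/2.8
= 272 + 4.80 + 5.71
= 282.51 mOsm/kg ≈ 282.5 mOsm/kg
Osmolar gap = measured − calculated = 290 − 282.5 = 7.5 mOsm/kg

7.5 mOsm/kg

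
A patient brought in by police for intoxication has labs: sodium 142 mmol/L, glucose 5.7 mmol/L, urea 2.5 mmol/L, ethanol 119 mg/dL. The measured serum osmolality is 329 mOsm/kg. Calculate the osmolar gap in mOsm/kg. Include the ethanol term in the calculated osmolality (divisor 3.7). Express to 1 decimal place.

4.6 mOsm/kg

Calculated osmolality = 2·Na + glucose + urea + ethanol/3.7
= 2·142 + 5.7 + 2.5 + 119/3.7
= 284 + 5.70 + 2.50 + 32.16
= 324.36 mOsm/kg ≈ 324.4 mOsm/kg
Osmolar gap = measured − calculated = 329 − 324.4 = 4.6 mOsm/kg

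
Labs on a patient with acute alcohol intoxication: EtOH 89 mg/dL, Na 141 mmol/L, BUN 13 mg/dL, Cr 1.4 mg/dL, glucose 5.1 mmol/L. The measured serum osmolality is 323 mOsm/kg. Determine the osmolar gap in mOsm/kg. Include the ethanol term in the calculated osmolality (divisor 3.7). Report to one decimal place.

Calculated osmolality = 2·Na + glucose + BUN/2.8 + ethanol/3.7
= 2·141 + 5.1 + 13/2.8 + 89/3.7
= 282 + 5.10 + 4.64 + 24.05
= 315.79 mOsm/kg ≈ 315.8 mOsm/kg
Osmolar gap = measured − calculated = 323 − 315.8 = 7.2 mOsm/kg

7.2 mOsm/kg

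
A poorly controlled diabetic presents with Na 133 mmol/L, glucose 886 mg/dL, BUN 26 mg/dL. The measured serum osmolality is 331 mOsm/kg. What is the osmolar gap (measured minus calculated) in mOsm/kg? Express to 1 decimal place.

Calculated osmolality = 2·Na + glucose/18 + BUN/2.8
= 2·133 + 886/18 + 26/2.8
= 266 + 49.22 + 9.29
= 324.51 mOsm/kg ≈ 324.5 mOsm/kg
Osmolar gap = measured − calculated = 331 − 324.5 = 6.5 mOsm/kg

6.5 mOsm/kg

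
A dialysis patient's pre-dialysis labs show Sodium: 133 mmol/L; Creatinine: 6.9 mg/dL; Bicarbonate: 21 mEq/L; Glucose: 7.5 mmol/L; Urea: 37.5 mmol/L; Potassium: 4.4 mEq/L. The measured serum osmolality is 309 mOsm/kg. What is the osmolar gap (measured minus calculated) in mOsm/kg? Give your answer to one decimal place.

-2.0 mOsm/kg

Calculated osmolality = 2·Na + glucose + urea
= 2·133 + 7.5 + 37.5
= 266 + 7.50 + 37.50
= 311 mOsm/kg ≈ 311.0 mOsm/kg
Osmolar gap = measured − calculated = 309 − 311.0 = -2.0 mOsm/kg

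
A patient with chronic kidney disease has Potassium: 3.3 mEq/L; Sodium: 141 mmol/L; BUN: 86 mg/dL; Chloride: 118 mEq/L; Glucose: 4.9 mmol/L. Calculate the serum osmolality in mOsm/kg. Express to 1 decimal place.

Calculated osmolality = 2·Na + glucose + BUN/2.8
= 2·141 + 4.9 + 86/2.8
= 282 + 4.90 + 30.71
= 317.61 mOsm/kg

317.6 mOsm/kg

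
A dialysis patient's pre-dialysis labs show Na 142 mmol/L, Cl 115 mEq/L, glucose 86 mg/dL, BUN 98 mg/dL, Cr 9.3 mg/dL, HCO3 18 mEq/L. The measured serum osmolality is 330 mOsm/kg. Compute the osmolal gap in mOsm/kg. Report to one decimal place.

Calculated osmolality = 2·Na + glucose/18 + BUN/2.8
= 2·142 + 86/18 + 98/2.8
= 284 + 4.78 + 35
= 323.78 mOsm/kg ≈ 323.8 mOsm/kg
Osmolar gap = measured − calculated = 330 − 323.8 = 6.2 mOsm/kg

6.2 mOsm/kg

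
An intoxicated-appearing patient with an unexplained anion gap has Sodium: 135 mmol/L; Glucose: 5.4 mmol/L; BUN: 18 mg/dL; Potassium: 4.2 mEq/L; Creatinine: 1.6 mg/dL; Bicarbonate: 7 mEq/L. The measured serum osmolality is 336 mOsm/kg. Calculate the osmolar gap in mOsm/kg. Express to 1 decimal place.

Calculated osmolality = 2·Na + glucose + BUN/2.8
= 2·135 + 5.4 + 18/2.8
= 270 + 5.40 + 6.43
= 281.83 mOsm/kg ≈ 281.8 mOsm/kg
Osmolar gap = measured − calculated = 336 − 281.8 = 54.2 mOsm/kg

54.2 mOsm/kg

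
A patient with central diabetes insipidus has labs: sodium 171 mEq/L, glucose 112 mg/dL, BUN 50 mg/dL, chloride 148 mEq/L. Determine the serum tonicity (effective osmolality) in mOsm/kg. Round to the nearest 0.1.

Effective osmolality excludes urea (freely permeant across cell membranes):
2·Na + glucose/18
= 2·171 + 112/18
= 342 + 6.22
= 348.22 mOsm/kg

348.2 mOsm/kg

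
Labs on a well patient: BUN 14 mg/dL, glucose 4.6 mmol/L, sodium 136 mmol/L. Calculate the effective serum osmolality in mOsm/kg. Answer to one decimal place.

276.6 mOsm/kg

Effective osmolality excludes urea (freely permeant across cell membranes):
2·Na + glucose
= 2·136 + 4.6
= 272 + 4.6
= 276.6 mOsm/kg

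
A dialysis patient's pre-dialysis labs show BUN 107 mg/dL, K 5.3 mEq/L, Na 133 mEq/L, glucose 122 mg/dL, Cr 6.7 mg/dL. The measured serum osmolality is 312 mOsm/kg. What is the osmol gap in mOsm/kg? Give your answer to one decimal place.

Calculated osmolality = 2·Na + glucose/18 + BUN/2.8
= 2·133 + 122/18 + 107/2.8
= 266 + 6.78 + 38.21
= 310.99 mOsm/kg ≈ 311.0 mOsm/kg
Osmolar gap = measured − calculated = 312 − 311.0 = 1.0 mOsm/kg

1.0 mOsm/kg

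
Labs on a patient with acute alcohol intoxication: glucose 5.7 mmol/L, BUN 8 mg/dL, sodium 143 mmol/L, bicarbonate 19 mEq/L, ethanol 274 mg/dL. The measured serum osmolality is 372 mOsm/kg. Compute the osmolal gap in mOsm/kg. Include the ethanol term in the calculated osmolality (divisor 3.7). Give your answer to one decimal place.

Calculated osmolality = 2·Na + glucose + BUN/2.8 + ethanol/3.7
= 2·143 + 5.7 + 8/2.8 + 274/3.7
= 286 + 5.70 + 2.86 + 74.05
= 368.61 mOsm/kg ≈ 368.6 mOsm/kg
Osmolar gap = measured − calculated = 372 − 368.6 = 3.4 mOsm/kg

3.4 mOsm/kg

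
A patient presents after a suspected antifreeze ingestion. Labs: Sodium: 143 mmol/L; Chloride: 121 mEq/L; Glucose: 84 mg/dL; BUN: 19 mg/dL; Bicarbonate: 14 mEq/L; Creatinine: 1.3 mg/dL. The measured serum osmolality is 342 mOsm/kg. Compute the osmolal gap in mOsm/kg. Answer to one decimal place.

Calculated osmolality = 2·Na + glucose/18 + BUN/2.8
= 2·143 + 84/18 + 19/2.8
= 286 + 4.67 + 6.79
= 297.46 mOsm/kg ≈ 297.5 mOsm/kg
Osmolar gap = measured − calculated = 342 − 297.5 = 44.5 mOsm/kg

44.5 mOsm/kg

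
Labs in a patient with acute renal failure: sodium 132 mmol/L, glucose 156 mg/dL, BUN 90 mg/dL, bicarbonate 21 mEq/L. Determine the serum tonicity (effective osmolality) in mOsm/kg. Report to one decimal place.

Effective osmolality excludes urea (freely permeant across cell membranes):
2·Na + glucose/18
= 2·132 + 156/18
= 264 + 8.67
= 272.67 mOsm/kg

272.7 mOsm/kg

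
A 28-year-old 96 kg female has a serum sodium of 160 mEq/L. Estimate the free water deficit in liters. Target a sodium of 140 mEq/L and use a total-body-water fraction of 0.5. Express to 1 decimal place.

6.9 L

TBW = 0.5 · 96 = 48 L
Free water deficit = TBW · (Na/140 − 1)
= 48 · (160/140 − 1)
= 48 · 0.1429
= 6.86 L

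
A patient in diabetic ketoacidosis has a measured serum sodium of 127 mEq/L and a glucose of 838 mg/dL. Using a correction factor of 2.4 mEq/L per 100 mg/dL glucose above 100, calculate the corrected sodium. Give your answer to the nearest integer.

Corrected Na = measured Na + 2.4 · (glucose − 100)/100
= 127 + 2.4 · (838 − 100)/100
= 127 + 17.7
= 144.7 mEq/L

145 mEq/L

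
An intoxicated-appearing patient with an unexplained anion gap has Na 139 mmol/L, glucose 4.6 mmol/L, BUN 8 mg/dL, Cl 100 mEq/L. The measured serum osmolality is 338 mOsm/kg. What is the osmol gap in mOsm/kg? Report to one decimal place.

52.5 mOsm/kg

Calculated osmolality = 2·Na + glucose + BUN/2.8
= 2·139 + 4.6 + 8/2.8
= 278 + 4.60 + 2.86
= 285.46 mOsm/kg ≈ 285.5 mOsm/kg
Osmolar gap = measured − calculated = 338 − 285.5 = 52.5 mOsm/kg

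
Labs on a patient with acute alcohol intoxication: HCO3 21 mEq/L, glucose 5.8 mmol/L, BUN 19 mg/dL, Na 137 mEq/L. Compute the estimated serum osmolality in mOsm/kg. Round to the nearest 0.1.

Calculated osmolality = 2·Na + glucose + BUN/2.8
= 2·137 + 5.8 + 19/2.8
= 274 + 5.80 + 6.79
= 286.59 mOsm/kg

286.6 mOsm/kg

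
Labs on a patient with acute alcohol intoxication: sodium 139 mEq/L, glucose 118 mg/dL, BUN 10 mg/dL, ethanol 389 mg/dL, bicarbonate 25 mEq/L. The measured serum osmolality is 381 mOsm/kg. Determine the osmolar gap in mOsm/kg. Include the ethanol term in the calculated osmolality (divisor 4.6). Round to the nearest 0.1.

Calculated osmolality = 2·Na + glucose/18 + BUN/2.8 + ethanol/4.6
= 2·139 + 118/18 + 10/2.8 + 389/4.6
= 278 + 6.56 + 3.57 + 84.57
= 372.7 mOsm/kg ≈ 372.7 mOsm/kg
Osmolar gap = measured − calculated = 381 − 372.7 = 8.3 mOsm/kg

8.3 mOsm/kg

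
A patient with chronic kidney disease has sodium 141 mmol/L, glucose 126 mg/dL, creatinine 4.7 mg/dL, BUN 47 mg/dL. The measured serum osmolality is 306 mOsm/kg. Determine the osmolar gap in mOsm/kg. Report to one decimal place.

Calculated osmolality = 2·Na + glucose/18 + BUN/2.8
= 2·141 + 126/18 + 47/2.8
= 282 + 7 + 16.79
= 305.79 mOsm/kg ≈ 305.8 mOsm/kg
Osmolar gap = measured − calculated = 306 − 305.8 = 0.2 mOsm/kg

0.2 mOsm/kg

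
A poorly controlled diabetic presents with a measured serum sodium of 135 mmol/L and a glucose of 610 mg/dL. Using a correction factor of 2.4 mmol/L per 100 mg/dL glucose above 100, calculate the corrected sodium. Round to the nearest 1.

Corrected Na = measured Na + 2.4 · (glucose − 100)/100
= 135 + 2.4 · (610 − 100)/100
= 135 + 12.2
= 147.2 mmol/L

147 mmol/L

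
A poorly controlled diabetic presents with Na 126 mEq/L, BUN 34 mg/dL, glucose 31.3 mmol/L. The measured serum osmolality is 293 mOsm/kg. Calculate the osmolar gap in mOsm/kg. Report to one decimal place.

-2.4 mOsm/kg

Calculated osmolality = 2·Na + glucose + BUN/2.8
= 2·126 + 31.3 + 34/2.8
= 252 + 31.30 + 12.14
= 295.44 mOsm/kg ≈ 295.4 mOsm/kg
Osmolar gap = measured − calculated = 293 − 295.4 = -2.4 mOsm/kg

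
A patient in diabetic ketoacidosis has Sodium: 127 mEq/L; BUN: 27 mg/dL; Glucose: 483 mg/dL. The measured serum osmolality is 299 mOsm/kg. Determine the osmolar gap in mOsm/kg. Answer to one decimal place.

8.5 mOsm/kg

Calculated osmolality = 2·Na + glucose/18 + BUN/2.8
= 2·127 + 483/18 + 27/2.8
= 254 + 26.83 + 9.64
= 290.47 mOsm/kg ≈ 290.5 mOsm/kg
Osmolar gap = measured − calculated = 299 − 290.5 = 8.5 mOsm/kg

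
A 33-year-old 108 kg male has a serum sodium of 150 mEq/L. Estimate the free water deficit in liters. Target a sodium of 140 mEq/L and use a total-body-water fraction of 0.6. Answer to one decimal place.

TBW = 0.6 · 108 = 64.8 L
Free water deficit = TBW · (Na/140 − 1)
= 64.8 · (150/140 − 1)
= 64.8 · 0.0714
= 4.63 L

4.6 L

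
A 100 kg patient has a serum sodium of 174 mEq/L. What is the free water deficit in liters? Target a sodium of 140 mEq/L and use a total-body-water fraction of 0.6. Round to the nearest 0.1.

14.6 L

TBW = 0.6 · 100 = 60 L
Free water deficit = TBW · (Na/140 − 1)
= 60 · (174/140 − 1)
= 60 · 0.2429
= 14.57 L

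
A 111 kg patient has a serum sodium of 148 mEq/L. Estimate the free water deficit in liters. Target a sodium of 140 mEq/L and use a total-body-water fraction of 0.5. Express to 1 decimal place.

3.2 L

TBW = 0.5 · 111 = 55.5 L
Free water deficit = TBW · (Na/140 − 1)
= 55.5 · (148/140 − 1)
= 55.5 · 0.0571
= 3.17 L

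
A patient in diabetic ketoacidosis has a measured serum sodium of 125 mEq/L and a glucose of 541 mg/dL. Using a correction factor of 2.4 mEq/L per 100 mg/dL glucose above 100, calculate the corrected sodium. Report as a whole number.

Corrected Na = measured Na + 2.4 · (glucose − 100)/100
= 125 + 2.4 · (541 − 100)/100
= 125 + 10.6
= 135.6 mEq/L

136 mEq/L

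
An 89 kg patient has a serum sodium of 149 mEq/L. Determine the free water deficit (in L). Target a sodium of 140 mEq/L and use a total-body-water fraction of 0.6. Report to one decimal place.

3.4 L

TBW = 0.6 · 89 = 53.4 L
Free water deficit = TBW · (Na/140 − 1)
= 53.4 · (149/140 − 1)
= 53.4 · 0.0643
= 3.43 L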